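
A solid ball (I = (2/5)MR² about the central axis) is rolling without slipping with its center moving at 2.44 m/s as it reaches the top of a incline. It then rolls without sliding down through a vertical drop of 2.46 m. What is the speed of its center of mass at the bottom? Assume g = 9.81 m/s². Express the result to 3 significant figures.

v ≈ 6.36 m/s

For this body I = (2/5)MR², i.e. k = I/(MR²) = 0.4.
Pure rolling means v = ωR; then KE = ½Mv² + ½I(v/R)² = ½(1+k)Mv² = (7/10)Mv².
Energy conservation: (7/10)Mv₀² + Mgh = (7/10)Mv², so v² = v₀² + 2gh/(1+k).
v = √(2.44² + 2×9.81×2.46/1.4) = √40.43 ≈ 6.36 m/s.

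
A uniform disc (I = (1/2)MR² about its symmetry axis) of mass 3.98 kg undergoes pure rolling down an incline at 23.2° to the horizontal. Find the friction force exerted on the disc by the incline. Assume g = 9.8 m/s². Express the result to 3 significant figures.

With I = (1/2)MR², the ratio k = I/(MR²) is 0.5.
Newton's second law down the slope: Mg sinθ − f = Ma. The torque equation fR = Iα (with α = a/R) gives f = kMa.
Combining, a = g sinθ/(1+k) and f = kMa = kMg sinθ/(1+k).
f = 0.5 × 3.98 × 9.8 × sin23.2° / 1.5 ≈ 5.12 N.

f ≈ 5.12 N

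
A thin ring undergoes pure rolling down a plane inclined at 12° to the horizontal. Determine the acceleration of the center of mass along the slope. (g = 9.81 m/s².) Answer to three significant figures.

a ≈ 1.02 m/s²

Here I = MR², so the shape factor k = I/(MR²) = 1.
Newton's second law down the slope: Mg sinθ − f = Ma. The torque equation fR = Iα (with α = a/R) gives f = kMa.
Eliminating f: Mg sinθ = (1+k)Ma, so a = g sinθ/(1+k) = 9.81 × sin12° / 2 ≈ 1.02 m/s².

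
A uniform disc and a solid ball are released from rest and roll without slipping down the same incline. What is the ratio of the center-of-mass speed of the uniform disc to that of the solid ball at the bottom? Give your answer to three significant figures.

v_ratio ≈ 0.966

Each satisfies Mgh = ½(1+k)Mv² with k = I/(MR²), so v ∝ 1/√(1+k).
For the uniform disc k = 0.5; for the solid ball k = 0.4.
v₁/v₂ = √((1+k₂)/(1+k₁)) = √(1.4/1.5) ≈ 0.966.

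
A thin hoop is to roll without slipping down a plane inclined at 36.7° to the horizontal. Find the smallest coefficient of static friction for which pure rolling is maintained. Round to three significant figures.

μ_min ≈ 0.373

Here I = MR², so the shape factor k = I/(MR²) = 1.
Along the incline Mg sinθ − f = Ma, and torque about the center fR = Iα = kMR²(a/R) gives f = kMa.
These give a = g sinθ/(1+k) and the required friction f = kMg sinθ/(1+k).
With N = Mg cosθ, the no-slip condition f ≤ μN gives μ_min = f/N = k tanθ/(1+k).
μ_min = 1 × tan36.7° / 2 ≈ 0.373.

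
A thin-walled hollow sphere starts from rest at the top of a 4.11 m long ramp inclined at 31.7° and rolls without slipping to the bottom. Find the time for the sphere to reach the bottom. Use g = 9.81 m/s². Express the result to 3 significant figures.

t ≈ 1.63 s

With I = (2/3)MR², the ratio k = I/(MR²) is 2/3.
Newton's second law down the slope: Mg sinθ − f = Ma. The torque equation fR = Iα (with α = a/R) gives f = kMa.
Hence a = g sinθ/(1+k) = 9.81×sin31.7°/1.667 = 3.093 m/s².
With constant a from rest, t = √(2L/a) = √(2·4.11/3.093) ≈ 1.63 s.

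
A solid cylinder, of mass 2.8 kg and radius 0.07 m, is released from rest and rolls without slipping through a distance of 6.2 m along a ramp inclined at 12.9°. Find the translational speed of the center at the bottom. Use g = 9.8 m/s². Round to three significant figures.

For this body I = (1/2)MR², i.e. k = I/(MR²) = 0.5.
Pure rolling means v = ωR; then KE = ½Mv² + ½I(v/R)² = ½(1+k)Mv² = (3/4)Mv².
The vertical drop is h = L sinθ = 6.2 × sin12.9° = 1.384 m.
Setting Mgh = (3/4)Mv² gives v = √(2gh/(1+k)) = √(2·9.8·1.384/1.5) ≈ 4.25 m/s.

v ≈ 4.25 m/s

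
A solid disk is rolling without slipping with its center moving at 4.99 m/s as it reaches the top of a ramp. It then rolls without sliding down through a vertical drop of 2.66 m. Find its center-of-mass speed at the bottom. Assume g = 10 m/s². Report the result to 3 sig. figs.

With I = (1/2)MR², the ratio k = I/(MR²) is 0.5.
Since it rolls without slipping, ω = v/R and KE = ½Mv² + ½Iω² = ½(1+k)Mv² = (3/4)Mv².
Energy conservation: (3/4)Mv₀² + Mgh = (3/4)Mv², so v² = v₀² + 2gh/(1+k).
v = √(4.99² + 2×10×2.66/1.5) = √60.37 ≈ 7.77 m/s.

v ≈ 7.77 m/s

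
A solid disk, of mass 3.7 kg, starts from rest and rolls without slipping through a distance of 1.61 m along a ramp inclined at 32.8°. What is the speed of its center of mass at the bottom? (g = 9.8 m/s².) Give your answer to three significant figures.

v ≈ 3.38 m/s

With I = (1/2)MR², the ratio k = I/(MR²) is 0.5.
Rolling without slipping gives ω = v/R, so the total kinetic energy is ½Mv² + ½Iω² = ½(1+k)Mv² = (3/4)Mv².
The vertical drop is h = L sinθ = 1.61 × sin32.8° = 0.8722 m.
Energy conservation: Mgh = (3/4)Mv², so v = √(2gh/(1+k)) = √(2 × 9.8 × 0.8722 / 1.5) ≈ 3.38 m/s.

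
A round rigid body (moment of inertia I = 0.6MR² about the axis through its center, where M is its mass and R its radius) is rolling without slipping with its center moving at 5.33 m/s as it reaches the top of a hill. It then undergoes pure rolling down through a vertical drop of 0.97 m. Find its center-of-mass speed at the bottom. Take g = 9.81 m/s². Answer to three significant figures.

Here I = 0.6MR², so the shape factor k = I/(MR²) = 0.6.
Pure rolling means v = ωR; then KE = ½Mv² + ½I(v/R)² = ½(1+k)Mv² = (4/5)Mv².
Energy conservation: (4/5)Mv₀² + Mgh = (4/5)Mv², so v² = v₀² + 2gh/(1+k).
v = √(5.33² + 2×9.81×0.97/1.6) = √40.3 ≈ 6.35 m/s.

v ≈ 6.35 m/s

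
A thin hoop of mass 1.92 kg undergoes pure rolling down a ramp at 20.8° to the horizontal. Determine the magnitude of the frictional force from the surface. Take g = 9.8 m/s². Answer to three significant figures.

f ≈ 3.34 N

Here I = MR², so the shape factor k = I/(MR²) = 1.
Newton's second law down the slope: Mg sinθ − f = Ma. The torque equation fR = Iα (with α = a/R) gives f = kMa.
Combining, a = g sinθ/(1+k) and f = kMa = kMg sinθ/(1+k).
f = 1 × 1.92 × 9.8 × sin20.8° / 2 ≈ 3.34 N.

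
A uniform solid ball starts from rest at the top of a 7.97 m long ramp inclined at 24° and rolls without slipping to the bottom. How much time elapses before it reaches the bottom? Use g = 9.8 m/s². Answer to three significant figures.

t ≈ 2.37 s

With I = (2/5)MR², the ratio k = I/(MR²) is 0.4.
Translational: Mg sinθ − f = Ma. Rotational about the CM: fR = Iα = kMRa, so f = kMa.
Hence a = g sinθ/(1+k) = 9.8×sin24°/1.4 = 2.847 m/s².
With constant a from rest, t = √(2L/a) = √(2·7.97/2.847) ≈ 2.37 s.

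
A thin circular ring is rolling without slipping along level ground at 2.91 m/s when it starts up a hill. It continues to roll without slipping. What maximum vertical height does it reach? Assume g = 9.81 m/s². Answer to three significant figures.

h ≈ 0.863 m

The moment of inertia is MR², giving k ≡ I/(MR²) = 1.
Pure rolling means v = ωR; then KE = ½Mv² + ½I(v/R)² = ½(1+k)Mv² = Mv².
At the top the kinetic energy is zero, so Mv₀² = Mgh.
Thus h = (1+k)v₀²/(2g) = 2 × 2.91² / (2 × 9.81) ≈ 0.863 m.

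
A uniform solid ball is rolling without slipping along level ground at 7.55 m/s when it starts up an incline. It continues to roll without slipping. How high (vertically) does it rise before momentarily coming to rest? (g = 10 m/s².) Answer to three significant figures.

With I = (2/5)MR², the ratio k = I/(MR²) is 0.4.
Since it rolls without slipping, ω = v/R and KE = ½Mv² + ½Iω² = ½(1+k)Mv² = (7/10)Mv².
At the top the kinetic energy is zero, so (7/10)Mv₀² = Mgh.
Thus h = (1+k)v₀²/(2g) = 1.4 × 7.55² / (2 × 10) ≈ 3.99 m.

h ≈ 3.99 m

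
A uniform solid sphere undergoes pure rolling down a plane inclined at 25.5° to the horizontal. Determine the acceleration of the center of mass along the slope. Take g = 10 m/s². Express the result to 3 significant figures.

a ≈ 3.08 m/s²

Here I = (2/5)MR², so the shape factor k = I/(MR²) = 0.4.
Newton's second law down the slope: Mg sinθ − f = Ma. The torque equation fR = Iα (with α = a/R) gives f = kMa.
Eliminating f: Mg sinθ = (1+k)Ma, so a = g sinθ/(1+k) = 10 × sin25.5° / 1.4 ≈ 3.08 m/s².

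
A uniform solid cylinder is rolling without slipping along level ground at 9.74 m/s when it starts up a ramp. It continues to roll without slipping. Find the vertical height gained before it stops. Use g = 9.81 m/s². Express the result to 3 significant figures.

h ≈ 7.25 m

The moment of inertia is (1/2)MR², giving k ≡ I/(MR²) = 0.5.
Since it rolls without slipping, ω = v/R and KE = ½Mv² + ½Iω² = ½(1+k)Mv² = (3/4)Mv².
At the top the kinetic energy is zero, so (3/4)Mv₀² = Mgh.
Thus h = (1+k)v₀²/(2g) = 1.5 × 9.74² / (2 × 9.81) ≈ 7.25 m.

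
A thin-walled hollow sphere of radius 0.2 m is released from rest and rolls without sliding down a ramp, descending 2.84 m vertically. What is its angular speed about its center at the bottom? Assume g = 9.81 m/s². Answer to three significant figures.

Here I = (2/3)MR², so the shape factor k = I/(MR²) = 2/3.
Pure rolling means v = ωR; then KE = ½Mv² + ½I(v/R)² = ½(1+k)Mv² = (5/6)Mv².
Energy conservation Mgh = ½(1+k)Mv² gives v = √(2gh/(1+k)) = √(2 × 9.81 × 2.84 / 1.667) = 5.782 m/s.
The angular speed follows from ω = v/R = 5.782/0.2 ≈ 28.9 rad/s.

ω ≈ 28.9 rad/s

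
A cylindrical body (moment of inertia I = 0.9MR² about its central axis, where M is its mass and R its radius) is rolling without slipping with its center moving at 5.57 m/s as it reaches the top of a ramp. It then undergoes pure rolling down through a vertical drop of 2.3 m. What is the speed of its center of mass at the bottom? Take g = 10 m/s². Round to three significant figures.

v ≈ 7.43 m/s

The moment of inertia is 0.9MR², giving k ≡ I/(MR²) = 0.9.
The rolling condition ω = v/R makes the rotational term ½I(v/R)² = ½kMv², so KE_total = ½(1+k)Mv² = (19/20)Mv².
Conserving energy between top and bottom: (19/20)Mv² = (19/20)Mv₀² + Mgh, hence v² = v₀² + 2gh/(1+k).
v = √(5.57² + 2×10×2.3/1.9) = √55.24 ≈ 7.43 m/s.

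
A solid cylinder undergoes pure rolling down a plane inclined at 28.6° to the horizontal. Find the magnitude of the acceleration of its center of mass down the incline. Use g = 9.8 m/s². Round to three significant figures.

a ≈ 3.13 m/s²

Here I = (1/2)MR², so the shape factor k = I/(MR²) = 0.5.
Newton's second law down the slope: Mg sinθ − f = Ma. The torque equation fR = Iα (with α = a/R) gives f = kMa.
Eliminating f: Mg sinθ = (1+k)Ma, so a = g sinθ/(1+k) = 9.8 × sin28.6° / 1.5 ≈ 3.13 m/s².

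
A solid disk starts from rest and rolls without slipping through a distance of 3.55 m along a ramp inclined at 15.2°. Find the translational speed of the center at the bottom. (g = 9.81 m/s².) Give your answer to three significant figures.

The moment of inertia is (1/2)MR², giving k ≡ I/(MR²) = 0.5.
The rolling condition ω = v/R makes the rotational term ½I(v/R)² = ½kMv², so KE_total = ½(1+k)Mv² = (3/4)Mv².
The vertical drop is h = L sinθ = 3.55 × sin15.2° = 0.9308 m.
Energy conservation: Mgh = (3/4)Mv², so v = √(2gh/(1+k)) = √(2 × 9.81 × 0.9308 / 1.5) ≈ 3.49 m/s.

v ≈ 3.49 m/s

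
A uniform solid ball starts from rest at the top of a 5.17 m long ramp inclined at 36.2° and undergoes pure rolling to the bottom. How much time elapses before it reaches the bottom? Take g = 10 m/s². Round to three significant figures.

t ≈ 1.57 s

For this body I = (2/5)MR², i.e. k = I/(MR²) = 0.4.
Translational: Mg sinθ − f = Ma. Rotational about the CM: fR = Iα = kMRa, so f = kMa.
Hence a = g sinθ/(1+k) = 10×sin36.2°/1.4 = 4.219 m/s².
With constant a from rest, t = √(2L/a) = √(2·5.17/4.219) ≈ 1.57 s.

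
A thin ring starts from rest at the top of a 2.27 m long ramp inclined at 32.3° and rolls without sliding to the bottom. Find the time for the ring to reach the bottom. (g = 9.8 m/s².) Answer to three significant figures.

t ≈ 1.32 s

Here I = MR², so the shape factor k = I/(MR²) = 1.
Along the incline Mg sinθ − f = Ma, and torque about the center fR = Iα = kMR²(a/R) gives f = kMa.
Hence a = g sinθ/(1+k) = 9.8×sin32.3°/2 = 2.618 m/s².
Starting from rest, L = ½at², so t = √(2L/a) = √(2×2.27/2.618) ≈ 1.32 s.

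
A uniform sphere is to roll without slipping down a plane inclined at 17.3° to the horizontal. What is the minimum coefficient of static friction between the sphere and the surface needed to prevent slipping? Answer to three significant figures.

For this body I = (2/5)MR², i.e. k = I/(MR²) = 0.4.
Newton's second law down the slope: Mg sinθ − f = Ma. The torque equation fR = Iα (with α = a/R) gives f = kMa.
These give a = g sinθ/(1+k) and the required friction f = kMg sinθ/(1+k).
The normal force is N = Mg cosθ, so μ_min = f/N = k tanθ/(1+k).
μ_min = 0.4 × tan17.3° / 1.4 ≈ 0.0890.

μ_min ≈ 0.0890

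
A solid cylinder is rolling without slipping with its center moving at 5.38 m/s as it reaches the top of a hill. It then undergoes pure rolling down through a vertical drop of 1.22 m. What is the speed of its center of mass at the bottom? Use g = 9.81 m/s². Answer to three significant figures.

For this body I = (1/2)MR², i.e. k = I/(MR²) = 0.5.
Pure rolling means v = ωR; then KE = ½Mv² + ½I(v/R)² = ½(1+k)Mv² = (3/4)Mv².
Energy conservation: (3/4)Mv₀² + Mgh = (3/4)Mv², so v² = v₀² + 2gh/(1+k).
v = √(5.38² + 2×9.81×1.22/1.5) = √44.9 ≈ 6.70 m/s.

v ≈ 6.70 m/s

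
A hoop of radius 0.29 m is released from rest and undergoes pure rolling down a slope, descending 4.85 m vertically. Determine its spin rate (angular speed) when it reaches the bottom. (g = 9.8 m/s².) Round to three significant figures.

ω ≈ 23.8 rad/s

Here I = MR², so the shape factor k = I/(MR²) = 1.
Since it rolls without slipping, ω = v/R and KE = ½Mv² + ½Iω² = ½(1+k)Mv² = Mv².
Energy conservation Mgh = ½(1+k)Mv² gives v = √(2gh/(1+k)) = √(2 × 9.8 × 4.85 / 2) = 6.894 m/s.
The angular speed follows from ω = v/R = 6.894/0.29 ≈ 23.8 rad/s.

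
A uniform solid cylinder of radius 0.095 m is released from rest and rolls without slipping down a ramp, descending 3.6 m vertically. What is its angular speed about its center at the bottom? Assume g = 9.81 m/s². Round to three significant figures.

ω ≈ 72.2 rad/s

The moment of inertia is (1/2)MR², giving k ≡ I/(MR²) = 0.5.
Pure rolling means v = ωR; then KE = ½Mv² + ½I(v/R)² = ½(1+k)Mv² = (3/4)Mv².
Energy conservation Mgh = ½(1+k)Mv² gives v = √(2gh/(1+k)) = √(2 × 9.81 × 3.6 / 1.5) = 6.862 m/s.
The angular speed follows from ω = v/R = 6.862/0.095 ≈ 72.2 rad/s.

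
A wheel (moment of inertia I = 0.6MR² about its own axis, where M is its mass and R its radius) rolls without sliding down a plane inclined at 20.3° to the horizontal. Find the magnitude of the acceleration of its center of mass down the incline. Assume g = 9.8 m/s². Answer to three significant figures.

a ≈ 2.12 m/s²

The moment of inertia is 0.6MR², giving k ≡ I/(MR²) = 0.6.
Along the incline Mg sinθ − f = Ma, and torque about the center fR = Iα = kMR²(a/R) gives f = kMa.
Eliminating f: Mg sinθ = (1+k)Ma, so a = g sinθ/(1+k) = 9.8 × sin20.3° / 1.6 ≈ 2.12 m/s².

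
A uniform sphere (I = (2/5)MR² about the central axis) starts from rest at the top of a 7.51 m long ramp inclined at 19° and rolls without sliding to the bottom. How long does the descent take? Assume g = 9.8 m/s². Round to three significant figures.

t ≈ 2.57 s

For this body I = (2/5)MR², i.e. k = I/(MR²) = 0.4.
Translational: Mg sinθ − f = Ma. Rotational about the CM: fR = Iα = kMRa, so f = kMa.
Hence a = g sinθ/(1+k) = 9.8×sin19°/1.4 = 2.279 m/s².
With constant a from rest, t = √(2L/a) = √(2·7.51/2.279) ≈ 2.57 s.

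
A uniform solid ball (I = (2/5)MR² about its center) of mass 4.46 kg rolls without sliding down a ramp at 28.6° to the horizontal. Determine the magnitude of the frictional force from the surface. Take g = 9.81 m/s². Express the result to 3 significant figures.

For this body I = (2/5)MR², i.e. k = I/(MR²) = 0.4.
Along the incline Mg sinθ − f = Ma, and torque about the center fR = Iα = kMR²(a/R) gives f = kMa.
Combining, a = g sinθ/(1+k) and f = kMa = kMg sinθ/(1+k).
f = 0.4 × 4.46 × 9.81 × sin28.6° / 1.4 ≈ 5.98 N.

f ≈ 5.98 N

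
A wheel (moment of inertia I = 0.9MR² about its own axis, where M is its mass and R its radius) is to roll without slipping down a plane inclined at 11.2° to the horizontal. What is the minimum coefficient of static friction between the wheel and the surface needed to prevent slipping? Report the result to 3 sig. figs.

μ_min ≈ 0.0938

The moment of inertia is 0.9MR², giving k ≡ I/(MR²) = 0.9.
Newton's second law down the slope: Mg sinθ − f = Ma. The torque equation fR = Iα (with α = a/R) gives f = kMa.
These give a = g sinθ/(1+k) and the required friction f = kMg sinθ/(1+k).
With N = Mg cosθ, the no-slip condition f ≤ μN gives μ_min = f/N = k tanθ/(1+k).
μ_min = 0.9 × tan11.2° / 1.9 ≈ 0.0938.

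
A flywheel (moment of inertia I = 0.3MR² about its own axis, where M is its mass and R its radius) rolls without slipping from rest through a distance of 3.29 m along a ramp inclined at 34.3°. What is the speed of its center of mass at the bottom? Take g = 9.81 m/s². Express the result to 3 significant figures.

For this body I = 0.3MR², i.e. k = I/(MR²) = 0.3.
Pure rolling means v = ωR; then KE = ½Mv² + ½I(v/R)² = ½(1+k)Mv² = (13/20)Mv².
The vertical drop is h = L sinθ = 3.29 × sin34.3° = 1.854 m.
Energy conservation: Mgh = (13/20)Mv², so v = √(2gh/(1+k)) = √(2 × 9.81 × 1.854 / 1.3) ≈ 5.29 m/s.

v ≈ 5.29 m/s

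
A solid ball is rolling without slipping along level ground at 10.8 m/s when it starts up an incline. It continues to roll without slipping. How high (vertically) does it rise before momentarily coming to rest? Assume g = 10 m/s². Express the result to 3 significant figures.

The moment of inertia is (2/5)MR², giving k ≡ I/(MR²) = 0.4.
Pure rolling means v = ωR; then KE = ½Mv² + ½I(v/R)² = ½(1+k)Mv² = (7/10)Mv².
At the top the kinetic energy is zero, so (7/10)Mv₀² = Mgh.
Thus h = (1+k)v₀²/(2g) = 1.4 × 10.8² / (2 × 10) ≈ 8.16 m.

h ≈ 8.16 m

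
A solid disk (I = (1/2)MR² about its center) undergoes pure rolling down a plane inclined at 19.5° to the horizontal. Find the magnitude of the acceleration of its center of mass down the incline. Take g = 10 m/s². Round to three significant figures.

a ≈ 2.23 m/s²

For this body I = (1/2)MR², i.e. k = I/(MR²) = 0.5.
Newton's second law down the slope: Mg sinθ − f = Ma. The torque equation fR = Iα (with α = a/R) gives f = kMa.
Eliminating f: Mg sinθ = (1+k)Ma, so a = g sinθ/(1+k) = 10 × sin19.5° / 1.5 ≈ 2.23 m/s².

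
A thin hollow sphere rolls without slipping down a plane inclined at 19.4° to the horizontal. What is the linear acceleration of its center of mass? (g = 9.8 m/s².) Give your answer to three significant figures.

a ≈ 1.95 m/s²

For this body I = (2/3)MR², i.e. k = I/(MR²) = 2/3.
Newton's second law down the slope: Mg sinθ − f = Ma. The torque equation fR = Iα (with α = a/R) gives f = kMa.
Eliminating f: Mg sinθ = (1+k)Ma, so a = g sinθ/(1+k) = 9.8 × sin19.4° / 1.667 ≈ 1.95 m/s².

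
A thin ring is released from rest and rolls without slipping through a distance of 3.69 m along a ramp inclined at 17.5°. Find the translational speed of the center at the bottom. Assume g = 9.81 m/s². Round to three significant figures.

The moment of inertia is MR², giving k ≡ I/(MR²) = 1.
Since it rolls without slipping, ω = v/R and KE = ½Mv² + ½Iω² = ½(1+k)Mv² = Mv².
The vertical drop is h = L sinθ = 3.69 × sin17.5° = 1.11 m.
Energy conservation: Mgh = Mv², so v = √(2gh/(1+k)) = √(2 × 9.81 × 1.11 / 2) ≈ 3.30 m/s.

v ≈ 3.30 m/s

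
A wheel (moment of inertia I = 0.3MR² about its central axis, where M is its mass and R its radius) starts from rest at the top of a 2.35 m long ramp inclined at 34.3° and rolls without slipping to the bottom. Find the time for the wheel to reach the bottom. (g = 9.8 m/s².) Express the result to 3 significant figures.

With I = 0.3MR², the ratio k = I/(MR²) is 0.3.
Translational: Mg sinθ − f = Ma. Rotational about the CM: fR = Iα = kMRa, so f = kMa.
Hence a = g sinθ/(1+k) = 9.8×sin34.3°/1.3 = 4.248 m/s².
Starting from rest, L = ½at², so t = √(2L/a) = √(2×2.35/4.248) ≈ 1.05 s.

t ≈ 1.05 s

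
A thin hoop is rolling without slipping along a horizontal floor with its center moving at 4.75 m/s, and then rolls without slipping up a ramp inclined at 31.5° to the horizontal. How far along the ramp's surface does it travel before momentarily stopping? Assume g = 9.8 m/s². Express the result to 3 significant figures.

With I = MR², the ratio k = I/(MR²) is 1.
The rolling condition ω = v/R makes the rotational term ½I(v/R)² = ½kMv², so KE_total = ½(1+k)Mv² = Mv².
Setting this equal to Mgh gives the vertical rise h = (1+k)v₀²/(2g) = 2×4.75²/(2×9.8) = 2.302 m.
The distance along the slope is d = h/sinθ = 2.302/sin31.5° ≈ 4.41 m.

d ≈ 4.41 m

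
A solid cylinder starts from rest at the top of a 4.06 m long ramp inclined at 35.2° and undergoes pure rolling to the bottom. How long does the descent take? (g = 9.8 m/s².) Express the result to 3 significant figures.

For this body I = (1/2)MR², i.e. k = I/(MR²) = 0.5.
Along the incline Mg sinθ − f = Ma, and torque about the center fR = Iα = kMR²(a/R) gives f = kMa.
Hence a = g sinθ/(1+k) = 9.8×sin35.2°/1.5 = 3.766 m/s².
Starting from rest, L = ½at², so t = √(2L/a) = √(2×4.06/3.766) ≈ 1.47 s.

t ≈ 1.47 s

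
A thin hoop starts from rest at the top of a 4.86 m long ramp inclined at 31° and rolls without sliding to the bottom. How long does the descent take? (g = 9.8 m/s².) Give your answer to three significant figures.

t ≈ 1.96 s

The moment of inertia is MR², giving k ≡ I/(MR²) = 1.
Translational: Mg sinθ − f = Ma. Rotational about the CM: fR = Iα = kMRa, so f = kMa.
Hence a = g sinθ/(1+k) = 9.8×sin31°/2 = 2.524 m/s².
With constant a from rest, t = √(2L/a) = √(2·4.86/2.524) ≈ 1.96 s.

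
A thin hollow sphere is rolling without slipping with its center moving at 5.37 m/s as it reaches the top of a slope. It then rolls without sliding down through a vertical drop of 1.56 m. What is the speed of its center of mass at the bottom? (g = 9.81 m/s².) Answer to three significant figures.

v ≈ 6.87 m/s

With I = (2/3)MR², the ratio k = I/(MR²) is 2/3.
Since it rolls without slipping, ω = v/R and KE = ½Mv² + ½Iω² = ½(1+k)Mv² = (5/6)Mv².
Energy conservation: (5/6)Mv₀² + Mgh = (5/6)Mv², so v² = v₀² + 2gh/(1+k).
v = √(5.37² + 2×9.81×1.56/1.667) = √47.2 ≈ 6.87 m/s.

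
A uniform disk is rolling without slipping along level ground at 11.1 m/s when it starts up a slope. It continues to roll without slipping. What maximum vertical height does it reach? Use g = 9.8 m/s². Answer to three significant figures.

h ≈ 9.43 m

With I = (1/2)MR², the ratio k = I/(MR²) is 0.5.
Since it rolls without slipping, ω = v/R and KE = ½Mv² + ½Iω² = ½(1+k)Mv² = (3/4)Mv².
All of this converts to potential energy at the highest point: (3/4)Mv₀² = Mgh.
Thus h = (1+k)v₀²/(2g) = 1.5 × 11.1² / (2 × 9.8) ≈ 9.43 m.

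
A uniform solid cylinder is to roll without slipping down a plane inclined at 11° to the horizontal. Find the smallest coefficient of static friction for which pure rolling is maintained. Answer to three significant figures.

μ_min ≈ 0.0648

With I = (1/2)MR², the ratio k = I/(MR²) is 0.5.
Newton's second law down the slope: Mg sinθ − f = Ma. The torque equation fR = Iα (with α = a/R) gives f = kMa.
These give a = g sinθ/(1+k) and the required friction f = kMg sinθ/(1+k).
The normal force is N = Mg cosθ, so μ_min = f/N = k tanθ/(1+k).
μ_min = 0.5 × tan11° / 1.5 ≈ 0.0648.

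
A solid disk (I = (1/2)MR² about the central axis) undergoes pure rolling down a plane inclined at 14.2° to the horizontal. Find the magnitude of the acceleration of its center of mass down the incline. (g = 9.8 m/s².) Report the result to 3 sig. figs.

a ≈ 1.60 m/s²

Here I = (1/2)MR², so the shape factor k = I/(MR²) = 0.5.
Along the incline Mg sinθ − f = Ma, and torque about the center fR = Iα = kMR²(a/R) gives f = kMa.
Eliminating f: Mg sinθ = (1+k)Ma, so a = g sinθ/(1+k) = 9.8 × sin14.2° / 1.5 ≈ 1.60 m/s².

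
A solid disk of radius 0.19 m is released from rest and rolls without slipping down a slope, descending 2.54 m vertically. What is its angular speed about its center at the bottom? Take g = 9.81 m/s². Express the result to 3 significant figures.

Here I = (1/2)MR², so the shape factor k = I/(MR²) = 0.5.
Rolling without slipping gives ω = v/R, so the total kinetic energy is ½Mv² + ½Iω² = ½(1+k)Mv² = (3/4)Mv².
Energy conservation Mgh = ½(1+k)Mv² gives v = √(2gh/(1+k)) = √(2 × 9.81 × 2.54 / 1.5) = 5.764 m/s.
The angular speed follows from ω = v/R = 5.764/0.19 ≈ 30.3 rad/s.

ω ≈ 30.3 rad/s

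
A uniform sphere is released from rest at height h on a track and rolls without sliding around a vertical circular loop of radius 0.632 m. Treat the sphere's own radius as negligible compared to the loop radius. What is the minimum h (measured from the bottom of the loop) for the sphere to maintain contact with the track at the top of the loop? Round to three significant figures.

With I = (2/5)MR², the ratio k = I/(MR²) is 0.4.
At the top, contact is just lost when gravity alone supplies the centripetal force: Mg = Mv_top²/r, i.e. v_top² = gr.
With ω = v/R, the kinetic energy at speed v is ½(1+k)Mv² = (7/10)Mv².
Energy conservation from release (height h) to the top (height 2r): Mgh = Mg(2r) + (7/10)M·gr.
Thus h_min = 2r + (1+k)r/2 = r(2 + 1.4/2) = 0.632 × 2.7 ≈ 1.71 m.

h_min ≈ 1.71 m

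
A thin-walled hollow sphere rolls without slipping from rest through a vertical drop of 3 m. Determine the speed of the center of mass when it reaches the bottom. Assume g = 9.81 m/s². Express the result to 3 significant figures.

With I = (2/3)MR², the ratio k = I/(MR²) is 2/3.
The rolling condition ω = v/R makes the rotational term ½I(v/R)² = ½kMv², so KE_total = ½(1+k)Mv² = (5/6)Mv².
Energy conservation: Mgh = (5/6)Mv², so v = √(2gh/(1+k)) = √(2 × 9.81 × 3 / 1.667) ≈ 5.94 m/s.

v ≈ 5.94 m/s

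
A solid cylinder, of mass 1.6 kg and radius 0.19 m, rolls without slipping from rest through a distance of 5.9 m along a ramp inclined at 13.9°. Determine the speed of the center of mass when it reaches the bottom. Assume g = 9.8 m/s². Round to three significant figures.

The moment of inertia is (1/2)MR², giving k ≡ I/(MR²) = 0.5.
Since it rolls without slipping, ω = v/R and KE = ½Mv² + ½Iω² = ½(1+k)Mv² = (3/4)Mv².
The vertical drop is h = L sinθ = 5.9 × sin13.9° = 1.417 m.
Setting Mgh = (3/4)Mv² gives v = √(2gh/(1+k)) = √(2·9.8·1.417/1.5) ≈ 4.30 m/s.

v ≈ 4.30 m/s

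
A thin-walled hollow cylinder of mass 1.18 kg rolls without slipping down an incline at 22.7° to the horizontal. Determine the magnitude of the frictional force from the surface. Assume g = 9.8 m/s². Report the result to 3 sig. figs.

f ≈ 2.23 N

For this body I = MR², i.e. k = I/(MR²) = 1.
Along the incline Mg sinθ − f = Ma, and torque about the center fR = Iα = kMR²(a/R) gives f = kMa.
Combining, a = g sinθ/(1+k) and f = kMa = kMg sinθ/(1+k).
f = 1 × 1.18 × 9.8 × sin22.7° / 2 ≈ 2.23 N.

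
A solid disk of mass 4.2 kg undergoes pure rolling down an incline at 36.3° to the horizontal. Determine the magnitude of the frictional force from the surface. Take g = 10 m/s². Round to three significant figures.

Here I = (1/2)MR², so the shape factor k = I/(MR²) = 0.5.
Translational: Mg sinθ − f = Ma. Rotational about the CM: fR = Iα = kMRa, so f = kMa.
Combining, a = g sinθ/(1+k) and f = kMa = kMg sinθ/(1+k).
f = 0.5 × 4.2 × 10 × sin36.3° / 1.5 ≈ 8.29 N.

f ≈ 8.29 N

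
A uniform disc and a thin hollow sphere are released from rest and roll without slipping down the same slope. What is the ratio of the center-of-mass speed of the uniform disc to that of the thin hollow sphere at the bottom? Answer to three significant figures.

v_ratio ≈ 1.05

Each satisfies Mgh = ½(1+k)Mv² with k = I/(MR²), so v ∝ 1/√(1+k).
For the uniform disc k = 0.5; for the thin hollow sphere k = 2/3.
v₁/v₂ = √((1+k₂)/(1+k₁)) = √(1.667/1.5) ≈ 1.05.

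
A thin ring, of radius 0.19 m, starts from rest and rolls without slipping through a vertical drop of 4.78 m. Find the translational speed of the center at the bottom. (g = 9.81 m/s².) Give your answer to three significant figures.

With I = MR², the ratio k = I/(MR²) is 1.
Pure rolling means v = ωR; then KE = ½Mv² + ½I(v/R)² = ½(1+k)Mv² = Mv².
Setting Mgh = Mv² gives v = √(2gh/(1+k)) = √(2·9.81·4.78/2) ≈ 6.85 m/s.

v ≈ 6.85 m/s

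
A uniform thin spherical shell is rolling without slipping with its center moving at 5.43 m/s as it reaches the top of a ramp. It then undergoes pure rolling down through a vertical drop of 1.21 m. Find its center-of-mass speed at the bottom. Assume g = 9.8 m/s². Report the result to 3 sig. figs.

v ≈ 6.61 m/s

For this body I = (2/3)MR², i.e. k = I/(MR²) = 2/3.
Rolling without slipping gives ω = v/R, so the total kinetic energy is ½Mv² + ½Iω² = ½(1+k)Mv² = (5/6)Mv².
Energy conservation: (5/6)Mv₀² + Mgh = (5/6)Mv², so v² = v₀² + 2gh/(1+k).
v = √(5.43² + 2×9.8×1.21/1.667) = √43.71 ≈ 6.61 m/s.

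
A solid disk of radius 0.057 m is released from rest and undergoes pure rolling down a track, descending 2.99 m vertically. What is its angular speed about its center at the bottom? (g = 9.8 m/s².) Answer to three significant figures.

ω ≈ 110 rad/s

With I = (1/2)MR², the ratio k = I/(MR²) is 0.5.
The rolling condition ω = v/R makes the rotational term ½I(v/R)² = ½kMv², so KE_total = ½(1+k)Mv² = (3/4)Mv².
Energy conservation Mgh = ½(1+k)Mv² gives v = √(2gh/(1+k)) = √(2 × 9.8 × 2.99 / 1.5) = 6.251 m/s.
Then ω = v/R = 6.251 / 0.057 ≈ 110 rad/s.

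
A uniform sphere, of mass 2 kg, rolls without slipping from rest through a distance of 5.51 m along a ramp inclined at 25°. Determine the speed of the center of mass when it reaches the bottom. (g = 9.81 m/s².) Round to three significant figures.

Here I = (2/5)MR², so the shape factor k = I/(MR²) = 0.4.
Rolling without slipping gives ω = v/R, so the total kinetic energy is ½Mv² + ½Iω² = ½(1+k)Mv² = (7/10)Mv².
The vertical drop is h = L sinθ = 5.51 × sin25° = 2.329 m.
Energy conservation: Mgh = (7/10)Mv², so v = √(2gh/(1+k)) = √(2 × 9.81 × 2.329 / 1.4) ≈ 5.71 m/s.

v ≈ 5.71 m/s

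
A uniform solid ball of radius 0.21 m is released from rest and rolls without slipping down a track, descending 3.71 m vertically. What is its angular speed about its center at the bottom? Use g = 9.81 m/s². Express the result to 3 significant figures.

ω ≈ 34.3 rad/s

The moment of inertia is (2/5)MR², giving k ≡ I/(MR²) = 0.4.
Rolling without slipping gives ω = v/R, so the total kinetic energy is ½Mv² + ½Iω² = ½(1+k)Mv² = (7/10)Mv².
Energy conservation Mgh = ½(1+k)Mv² gives v = √(2gh/(1+k)) = √(2 × 9.81 × 3.71 / 1.4) = 7.211 m/s.
Then ω = v/R = 7.211 / 0.21 ≈ 34.3 rad/s.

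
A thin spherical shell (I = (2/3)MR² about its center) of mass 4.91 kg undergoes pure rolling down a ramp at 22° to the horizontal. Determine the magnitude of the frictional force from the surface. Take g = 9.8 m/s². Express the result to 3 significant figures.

For this body I = (2/3)MR², i.e. k = I/(MR²) = 2/3.
Along the incline Mg sinθ − f = Ma, and torque about the center fR = Iα = kMR²(a/R) gives f = kMa.
Combining, a = g sinθ/(1+k) and f = kMa = kMg sinθ/(1+k).
f = (2/3) × 4.91 × 9.8 × sin22° / 1.667 ≈ 7.21 N.

f ≈ 7.21 N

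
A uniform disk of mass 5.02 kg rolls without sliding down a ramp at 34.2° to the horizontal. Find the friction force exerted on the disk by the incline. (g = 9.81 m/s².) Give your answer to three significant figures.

With I = (1/2)MR², the ratio k = I/(MR²) is 0.5.
Along the incline Mg sinθ − f = Ma, and torque about the center fR = Iα = kMR²(a/R) gives f = kMa.
Combining, a = g sinθ/(1+k) and f = kMa = kMg sinθ/(1+k).
f = 0.5 × 5.02 × 9.81 × sin34.2° / 1.5 ≈ 9.23 N.

f ≈ 9.23 N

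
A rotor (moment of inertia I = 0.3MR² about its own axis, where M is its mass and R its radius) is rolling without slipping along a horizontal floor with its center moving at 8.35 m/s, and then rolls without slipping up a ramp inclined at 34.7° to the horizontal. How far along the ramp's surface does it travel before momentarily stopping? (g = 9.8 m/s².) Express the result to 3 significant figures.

With I = 0.3MR², the ratio k = I/(MR²) is 0.3.
The rolling condition ω = v/R makes the rotational term ½I(v/R)² = ½kMv², so KE_total = ½(1+k)Mv² = (13/20)Mv².
Setting this equal to Mgh gives the vertical rise h = (1+k)v₀²/(2g) = 1.3×8.35²/(2×9.8) = 4.624 m.
Along the incline, d = h/sinθ = 4.624/sin34.7° ≈ 8.12 m.

d ≈ 8.12 m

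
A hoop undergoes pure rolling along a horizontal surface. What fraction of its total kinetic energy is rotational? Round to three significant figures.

With I = MR², the ratio k = I/(MR²) is 1.
With ω = v/R, KE_trans = ½Mv² and KE_rot = ½Iω² = ½kMv², so KE_total = ½(1+k)Mv².
The rotational fraction is therefore k/(1+k) = 1/2 ≈ 0.500.

fraction ≈ 0.500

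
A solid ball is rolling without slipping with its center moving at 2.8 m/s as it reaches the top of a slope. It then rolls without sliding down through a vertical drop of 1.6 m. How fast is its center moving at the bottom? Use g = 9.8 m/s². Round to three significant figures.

With I = (2/5)MR², the ratio k = I/(MR²) is 0.4.
The rolling condition ω = v/R makes the rotational term ½I(v/R)² = ½kMv², so KE_total = ½(1+k)Mv² = (7/10)Mv².
Energy conservation: (7/10)Mv₀² + Mgh = (7/10)Mv², so v² = v₀² + 2gh/(1+k).
v = √(2.8² + 2×9.8×1.6/1.4) = √30.24 ≈ 5.50 m/s.

v ≈ 5.50 m/s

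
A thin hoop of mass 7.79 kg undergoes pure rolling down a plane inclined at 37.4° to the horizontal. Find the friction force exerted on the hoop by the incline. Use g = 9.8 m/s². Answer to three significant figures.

f ≈ 23.2 N

The moment of inertia is MR², giving k ≡ I/(MR²) = 1.
Along the incline Mg sinθ − f = Ma, and torque about the center fR = Iα = kMR²(a/R) gives f = kMa.
Combining, a = g sinθ/(1+k) and f = kMa = kMg sinθ/(1+k).
f = 1 × 7.79 × 9.8 × sin37.4° / 2 ≈ 23.2 N.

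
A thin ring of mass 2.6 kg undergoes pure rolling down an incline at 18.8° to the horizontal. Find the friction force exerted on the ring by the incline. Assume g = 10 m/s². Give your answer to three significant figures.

With I = MR², the ratio k = I/(MR²) is 1.
Translational: Mg sinθ − f = Ma. Rotational about the CM: fR = Iα = kMRa, so f = kMa.
Combining, a = g sinθ/(1+k) and f = kMa = kMg sinθ/(1+k).
f = 1 × 2.6 × 10 × sin18.8° / 2 ≈ 4.19 N.

f ≈ 4.19 N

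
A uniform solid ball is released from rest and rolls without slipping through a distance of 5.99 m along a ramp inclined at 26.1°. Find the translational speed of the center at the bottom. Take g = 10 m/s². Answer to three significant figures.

For this body I = (2/5)MR², i.e. k = I/(MR²) = 0.4.
Since it rolls without slipping, ω = v/R and KE = ½Mv² + ½Iω² = ½(1+k)Mv² = (7/10)Mv².
The vertical drop is h = L sinθ = 5.99 × sin26.1° = 2.635 m.
Setting Mgh = (7/10)Mv² gives v = √(2gh/(1+k)) = √(2·10·2.635/1.4) ≈ 6.14 m/s.

v ≈ 6.14 m/s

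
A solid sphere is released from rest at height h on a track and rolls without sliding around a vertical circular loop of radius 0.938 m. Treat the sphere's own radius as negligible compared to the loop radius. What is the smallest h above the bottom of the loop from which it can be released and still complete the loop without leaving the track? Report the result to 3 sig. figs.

For this body I = (2/5)MR², i.e. k = I/(MR²) = 0.4.
At the top, contact is just lost when gravity alone supplies the centripetal force: Mg = Mv_top²/r, i.e. v_top² = gr.
With ω = v/R, the kinetic energy at speed v is ½(1+k)Mv² = (7/10)Mv².
Energy conservation from release (height h) to the top (height 2r): Mgh = Mg(2r) + (7/10)M·gr.
Thus h_min = 2r + (1+k)r/2 = r(2 + 1.4/2) = 0.938 × 2.7 ≈ 2.53 m.

h_min ≈ 2.53 m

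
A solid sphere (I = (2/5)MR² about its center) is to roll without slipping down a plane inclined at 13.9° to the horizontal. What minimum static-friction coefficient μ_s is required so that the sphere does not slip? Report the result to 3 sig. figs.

The moment of inertia is (2/5)MR², giving k ≡ I/(MR²) = 0.4.
Translational: Mg sinθ − f = Ma. Rotational about the CM: fR = Iα = kMRa, so f = kMa.
These give a = g sinθ/(1+k) and the required friction f = kMg sinθ/(1+k).
With N = Mg cosθ, the no-slip condition f ≤ μN gives μ_min = f/N = k tanθ/(1+k).
μ_min = 0.4 × tan13.9° / 1.4 ≈ 0.0707.

μ_min ≈ 0.0707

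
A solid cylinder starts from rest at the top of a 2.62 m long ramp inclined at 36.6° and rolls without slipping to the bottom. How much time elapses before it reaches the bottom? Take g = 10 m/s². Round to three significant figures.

The moment of inertia is (1/2)MR², giving k ≡ I/(MR²) = 0.5.
Newton's second law down the slope: Mg sinθ − f = Ma. The torque equation fR = Iα (with α = a/R) gives f = kMa.
Hence a = g sinθ/(1+k) = 10×sin36.6°/1.5 = 3.975 m/s².
Starting from rest, L = ½at², so t = √(2L/a) = √(2×2.62/3.975) ≈ 1.15 s.

t ≈ 1.15 s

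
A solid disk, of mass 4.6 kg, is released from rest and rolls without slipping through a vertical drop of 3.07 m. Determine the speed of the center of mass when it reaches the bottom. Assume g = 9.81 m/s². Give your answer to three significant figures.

v ≈ 6.34 m/s

Here I = (1/2)MR², so the shape factor k = I/(MR²) = 0.5.
Pure rolling means v = ωR; then KE = ½Mv² + ½I(v/R)² = ½(1+k)Mv² = (3/4)Mv².
Setting Mgh = (3/4)Mv² gives v = √(2gh/(1+k)) = √(2·9.81·3.07/1.5) ≈ 6.34 m/s.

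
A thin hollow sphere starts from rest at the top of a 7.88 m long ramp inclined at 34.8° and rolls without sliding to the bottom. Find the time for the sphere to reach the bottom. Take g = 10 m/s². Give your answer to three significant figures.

The moment of inertia is (2/3)MR², giving k ≡ I/(MR²) = 2/3.
Newton's second law down the slope: Mg sinθ − f = Ma. The torque equation fR = Iα (with α = a/R) gives f = kMa.
Hence a = g sinθ/(1+k) = 10×sin34.8°/1.667 = 3.424 m/s².
With constant a from rest, t = √(2L/a) = √(2·7.88/3.424) ≈ 2.15 s.

t ≈ 2.15 s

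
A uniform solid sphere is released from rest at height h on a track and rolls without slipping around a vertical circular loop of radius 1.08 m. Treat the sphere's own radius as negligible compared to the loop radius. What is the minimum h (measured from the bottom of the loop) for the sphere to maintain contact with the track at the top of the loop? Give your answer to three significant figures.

h_min ≈ 2.92 m

Here I = (2/5)MR², so the shape factor k = I/(MR²) = 0.4.
At the top, contact is just lost when gravity alone supplies the centripetal force: Mg = Mv_top²/r, i.e. v_top² = gr.
With ω = v/R, the kinetic energy at speed v is ½(1+k)Mv² = (7/10)Mv².
Energy conservation from release (height h) to the top (height 2r): Mgh = Mg(2r) + (7/10)M·gr.
Thus h_min = 2r + (1+k)r/2 = r(2 + 1.4/2) = 1.08 × 2.7 ≈ 2.92 m.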